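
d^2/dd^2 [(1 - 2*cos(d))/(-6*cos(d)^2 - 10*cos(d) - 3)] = 2*(-81*(1 - cos(2*d))^2*cos(d) + 33*(1 - cos(2*d))^2 - 183*cos(d)/2 + 100*cos(2*d) - 9*cos(3*d)/2 + 18*cos(5*d) - 174)/(10*cos(d) + 3*cos(2*d) + 6)^3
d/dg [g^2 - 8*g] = 2*g - 8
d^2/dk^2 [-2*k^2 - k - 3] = -4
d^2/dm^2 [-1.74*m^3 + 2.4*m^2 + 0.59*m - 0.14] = 4.8 - 10.44*m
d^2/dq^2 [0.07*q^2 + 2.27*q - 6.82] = 0.140000000000000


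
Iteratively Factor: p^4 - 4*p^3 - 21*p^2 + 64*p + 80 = (p - 4)*(p^3 - 21*p - 20) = (p - 4)*(p + 4)*(p^2 - 4*p - 5) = (p - 5)*(p - 4)*(p + 4)*(p + 1)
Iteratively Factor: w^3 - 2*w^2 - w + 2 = (w - 2)*(w^2 - 1) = (w - 2)*(w + 1)*(w - 1)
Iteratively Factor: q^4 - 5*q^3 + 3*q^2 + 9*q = (q)*(q^3 - 5*q^2 + 3*q + 9) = q*(q + 1)*(q^2 - 6*q + 9) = q*(q - 3)*(q + 1)*(q - 3)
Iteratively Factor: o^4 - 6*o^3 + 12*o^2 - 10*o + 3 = (o - 1)*(o^3 - 5*o^2 + 7*o - 3) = (o - 1)^2*(o^2 - 4*o + 3) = (o - 3)*(o - 1)^2*(o - 1)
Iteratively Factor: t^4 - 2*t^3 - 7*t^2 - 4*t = (t - 4)*(t^3 + 2*t^2 + t) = t*(t - 4)*(t^2 + 2*t + 1) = t*(t - 4)*(t + 1)*(t + 1)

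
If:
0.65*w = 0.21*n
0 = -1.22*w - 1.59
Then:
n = -4.03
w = -1.30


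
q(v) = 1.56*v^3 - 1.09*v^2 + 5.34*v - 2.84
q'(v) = 4.68*v^2 - 2.18*v + 5.34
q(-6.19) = -447.65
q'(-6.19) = 198.15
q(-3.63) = -111.21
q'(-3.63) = 74.92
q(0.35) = -1.04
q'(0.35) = 5.15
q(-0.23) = -4.14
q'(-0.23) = 6.09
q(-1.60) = -20.56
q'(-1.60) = 20.81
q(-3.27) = -86.50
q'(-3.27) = 62.51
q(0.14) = -2.11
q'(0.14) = 5.13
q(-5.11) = -266.74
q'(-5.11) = 138.68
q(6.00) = 326.92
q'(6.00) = 160.74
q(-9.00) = -1276.43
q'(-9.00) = 404.04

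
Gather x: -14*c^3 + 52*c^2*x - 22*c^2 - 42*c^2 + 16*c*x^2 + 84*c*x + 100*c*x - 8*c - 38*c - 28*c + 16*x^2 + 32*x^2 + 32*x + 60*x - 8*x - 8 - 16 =-14*c^3 - 64*c^2 - 74*c + x^2*(16*c + 48) + x*(52*c^2 + 184*c + 84) - 24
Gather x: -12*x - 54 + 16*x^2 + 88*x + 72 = 16*x^2 + 76*x + 18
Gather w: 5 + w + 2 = w + 7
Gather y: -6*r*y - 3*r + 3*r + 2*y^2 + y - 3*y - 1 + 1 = 2*y^2 + y*(-6*r - 2)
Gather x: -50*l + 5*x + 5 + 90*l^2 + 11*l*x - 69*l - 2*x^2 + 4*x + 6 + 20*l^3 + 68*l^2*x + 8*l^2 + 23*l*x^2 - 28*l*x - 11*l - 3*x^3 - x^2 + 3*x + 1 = 20*l^3 + 98*l^2 - 130*l - 3*x^3 + x^2*(23*l - 3) + x*(68*l^2 - 17*l + 12) + 12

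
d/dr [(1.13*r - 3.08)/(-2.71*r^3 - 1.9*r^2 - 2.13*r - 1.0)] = (6.1246*r^3 - 22.8934*r^2 - 11.704*r - 7.6904)/(7.3441*r^6 + 10.298*r^5 + 15.1546*r^4 + 13.514*r^3 + 8.3369*r^2 + 4.26*r + 1.0)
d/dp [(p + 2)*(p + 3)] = 2*p + 5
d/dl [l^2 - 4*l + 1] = 2*l - 4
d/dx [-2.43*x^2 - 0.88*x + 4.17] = -4.86*x - 0.88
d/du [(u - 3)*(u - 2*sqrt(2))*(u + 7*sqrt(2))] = 3*u^2 - 6*u + 10*sqrt(2)*u - 28 - 15*sqrt(2)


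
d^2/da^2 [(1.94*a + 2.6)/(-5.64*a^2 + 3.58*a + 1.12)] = ((1.94*a + 2.6)*(11.28*a - 3.58)*(22.56*a - 7.16) + (65.6496*a + 15.4376)*(-5.64*a^2 + 3.58*a + 1.12))/(-5.64*a^2 + 3.58*a + 1.12)^3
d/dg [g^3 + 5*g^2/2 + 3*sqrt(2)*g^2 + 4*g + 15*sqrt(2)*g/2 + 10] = 3*g^2 + 5*g + 6*sqrt(2)*g + 4 + 15*sqrt(2)/2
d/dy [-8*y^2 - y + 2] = -16*y - 1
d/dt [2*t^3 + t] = 6*t^2 + 1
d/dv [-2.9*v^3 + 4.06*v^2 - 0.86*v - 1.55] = -8.7*v^2 + 8.12*v - 0.86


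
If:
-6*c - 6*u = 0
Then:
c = -u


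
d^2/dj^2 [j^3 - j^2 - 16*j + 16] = 6*j - 2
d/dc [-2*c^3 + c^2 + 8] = 2*c*(1 - 3*c)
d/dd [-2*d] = -2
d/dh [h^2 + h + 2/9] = 2*h + 1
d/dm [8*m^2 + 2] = 16*m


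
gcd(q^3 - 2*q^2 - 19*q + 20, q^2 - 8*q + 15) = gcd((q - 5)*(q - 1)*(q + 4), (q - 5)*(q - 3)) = q - 5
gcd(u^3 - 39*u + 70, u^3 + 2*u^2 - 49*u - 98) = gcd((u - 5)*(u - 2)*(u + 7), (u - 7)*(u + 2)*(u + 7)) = u + 7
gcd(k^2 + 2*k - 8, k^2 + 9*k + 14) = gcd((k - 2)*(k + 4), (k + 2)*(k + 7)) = 1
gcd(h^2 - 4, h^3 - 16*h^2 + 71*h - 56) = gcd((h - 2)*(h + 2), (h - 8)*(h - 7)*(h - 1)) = 1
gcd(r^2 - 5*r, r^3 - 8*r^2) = r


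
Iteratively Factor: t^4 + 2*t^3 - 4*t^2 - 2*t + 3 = (t - 1)*(t^3 + 3*t^2 - t - 3) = (t - 1)*(t + 1)*(t^2 + 2*t - 3) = (t - 1)*(t + 1)*(t + 3)*(t - 1)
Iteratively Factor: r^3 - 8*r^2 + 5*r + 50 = (r - 5)*(r^2 - 3*r - 10) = (r - 5)^2*(r + 2)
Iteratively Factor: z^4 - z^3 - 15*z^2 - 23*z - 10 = (z + 2)*(z^3 - 3*z^2 - 9*z - 5) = (z + 1)*(z + 2)*(z^2 - 4*z - 5) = (z + 1)^2*(z + 2)*(z - 5)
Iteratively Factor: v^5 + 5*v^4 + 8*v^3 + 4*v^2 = (v + 2)*(v^4 + 3*v^3 + 2*v^2) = v*(v + 2)*(v^3 + 3*v^2 + 2*v) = v^2*(v + 2)*(v^2 + 3*v + 2) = v^2*(v + 1)*(v + 2)*(v + 2)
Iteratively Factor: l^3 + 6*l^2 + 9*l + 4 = (l + 1)*(l^2 + 5*l + 4) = (l + 1)*(l + 4)*(l + 1)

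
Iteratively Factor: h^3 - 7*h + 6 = (h - 1)*(h^2 + h - 6) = (h - 1)*(h + 3)*(h - 2)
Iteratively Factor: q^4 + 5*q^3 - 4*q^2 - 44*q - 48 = (q + 2)*(q^3 + 3*q^2 - 10*q - 24) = (q - 3)*(q + 2)*(q^2 + 6*q + 8) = (q - 3)*(q + 2)^2*(q + 4)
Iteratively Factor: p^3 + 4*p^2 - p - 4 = (p + 4)*(p^2 - 1) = (p + 1)*(p + 4)*(p - 1)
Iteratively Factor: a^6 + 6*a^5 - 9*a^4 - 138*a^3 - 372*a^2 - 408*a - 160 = (a + 4)*(a^5 + 2*a^4 - 17*a^3 - 70*a^2 - 92*a - 40) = (a + 1)*(a + 4)*(a^4 + a^3 - 18*a^2 - 52*a - 40) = (a + 1)*(a + 2)*(a + 4)*(a^3 - a^2 - 16*a - 20) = (a + 1)*(a + 2)^2*(a + 4)*(a^2 - 3*a - 10) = (a + 1)*(a + 2)^3*(a + 4)*(a - 5)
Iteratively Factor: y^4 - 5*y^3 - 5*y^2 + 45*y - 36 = (y + 3)*(y^3 - 8*y^2 + 19*y - 12) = (y - 1)*(y + 3)*(y^2 - 7*y + 12) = (y - 4)*(y - 1)*(y + 3)*(y - 3)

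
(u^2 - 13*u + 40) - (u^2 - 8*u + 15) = 25 - 5*u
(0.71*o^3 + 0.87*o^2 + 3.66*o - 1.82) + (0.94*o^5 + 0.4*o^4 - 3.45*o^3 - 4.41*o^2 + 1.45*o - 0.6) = 0.94*o^5 + 0.4*o^4 - 2.74*o^3 - 3.54*o^2 + 5.11*o - 2.42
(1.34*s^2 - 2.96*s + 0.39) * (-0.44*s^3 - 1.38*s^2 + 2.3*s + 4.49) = -0.5896*s^5 - 0.5468*s^4 + 6.9952*s^3 - 1.3296*s^2 - 12.3934*s + 1.7511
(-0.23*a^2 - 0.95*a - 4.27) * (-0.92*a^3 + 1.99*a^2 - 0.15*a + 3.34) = 0.2116*a^5 + 0.4163*a^4 + 2.0724*a^3 - 9.123*a^2 - 2.5325*a - 14.2618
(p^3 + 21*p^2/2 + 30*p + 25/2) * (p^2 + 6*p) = p^5 + 33*p^4/2 + 93*p^3 + 385*p^2/2 + 75*p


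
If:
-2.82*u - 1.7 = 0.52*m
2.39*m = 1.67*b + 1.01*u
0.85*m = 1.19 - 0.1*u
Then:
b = 2.68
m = 1.50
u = -0.88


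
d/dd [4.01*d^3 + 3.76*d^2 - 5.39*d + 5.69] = 12.03*d^2 + 7.52*d - 5.39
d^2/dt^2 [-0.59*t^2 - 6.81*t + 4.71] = -1.18000000000000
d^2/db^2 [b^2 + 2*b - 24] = 2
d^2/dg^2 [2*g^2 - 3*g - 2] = 4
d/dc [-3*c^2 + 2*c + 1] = 2 - 6*c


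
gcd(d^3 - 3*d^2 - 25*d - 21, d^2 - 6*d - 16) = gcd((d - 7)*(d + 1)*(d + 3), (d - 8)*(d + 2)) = 1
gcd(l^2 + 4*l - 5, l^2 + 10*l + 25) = l + 5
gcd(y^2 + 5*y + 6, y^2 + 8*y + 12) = y + 2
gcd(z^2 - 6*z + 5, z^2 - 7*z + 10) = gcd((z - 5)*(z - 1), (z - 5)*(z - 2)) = z - 5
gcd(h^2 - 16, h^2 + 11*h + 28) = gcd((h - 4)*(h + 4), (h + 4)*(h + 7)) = h + 4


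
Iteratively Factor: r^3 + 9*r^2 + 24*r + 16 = (r + 4)*(r^2 + 5*r + 4) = (r + 1)*(r + 4)*(r + 4)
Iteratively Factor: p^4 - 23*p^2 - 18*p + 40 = (p + 4)*(p^3 - 4*p^2 - 7*p + 10) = (p - 1)*(p + 4)*(p^2 - 3*p - 10) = (p - 1)*(p + 2)*(p + 4)*(p - 5)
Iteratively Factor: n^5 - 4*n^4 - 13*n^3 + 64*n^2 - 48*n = (n - 1)*(n^4 - 3*n^3 - 16*n^2 + 48*n) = (n - 1)*(n + 4)*(n^3 - 7*n^2 + 12*n) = (n - 4)*(n - 1)*(n + 4)*(n^2 - 3*n) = (n - 4)*(n - 3)*(n - 1)*(n + 4)*(n)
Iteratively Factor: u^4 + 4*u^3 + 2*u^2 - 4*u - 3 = (u + 1)*(u^3 + 3*u^2 - u - 3) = (u - 1)*(u + 1)*(u^2 + 4*u + 3) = (u - 1)*(u + 1)^2*(u + 3)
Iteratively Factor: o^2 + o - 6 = (o + 3)*(o - 2)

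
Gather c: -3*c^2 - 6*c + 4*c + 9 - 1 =-3*c^2 - 2*c + 8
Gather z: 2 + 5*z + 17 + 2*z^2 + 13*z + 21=2*z^2 + 18*z + 40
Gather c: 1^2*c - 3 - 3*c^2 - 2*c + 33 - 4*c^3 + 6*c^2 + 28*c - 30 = -4*c^3 + 3*c^2 + 27*c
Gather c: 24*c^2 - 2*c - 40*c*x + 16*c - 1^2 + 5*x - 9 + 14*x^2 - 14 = 24*c^2 + c*(14 - 40*x) + 14*x^2 + 5*x - 24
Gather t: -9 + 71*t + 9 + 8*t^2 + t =8*t^2 + 72*t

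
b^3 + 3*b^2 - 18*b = b*(b - 3)*(b + 6)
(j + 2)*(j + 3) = j^2 + 5*j + 6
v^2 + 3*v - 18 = (v - 3)*(v + 6)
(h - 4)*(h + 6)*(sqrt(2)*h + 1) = sqrt(2)*h^3 + h^2 + 2*sqrt(2)*h^2 - 24*sqrt(2)*h + 2*h - 24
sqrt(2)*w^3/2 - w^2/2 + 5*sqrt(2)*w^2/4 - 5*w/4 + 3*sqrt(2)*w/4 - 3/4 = (w + 3/2)*(w - sqrt(2)/2)*(sqrt(2)*w/2 + sqrt(2)/2)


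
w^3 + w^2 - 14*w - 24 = (w - 4)*(w + 2)*(w + 3)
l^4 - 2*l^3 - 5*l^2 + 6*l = l*(l - 3)*(l - 1)*(l + 2)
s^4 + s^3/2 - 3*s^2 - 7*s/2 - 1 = (s - 2)*(s + 1/2)*(s + 1)^2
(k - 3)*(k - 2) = k^2 - 5*k + 6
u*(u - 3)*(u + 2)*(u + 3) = u^4 + 2*u^3 - 9*u^2 - 18*u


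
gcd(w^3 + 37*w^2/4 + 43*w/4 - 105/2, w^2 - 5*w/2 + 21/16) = w - 7/4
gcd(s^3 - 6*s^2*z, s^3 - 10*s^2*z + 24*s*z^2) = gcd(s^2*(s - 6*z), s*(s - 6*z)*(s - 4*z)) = -s^2 + 6*s*z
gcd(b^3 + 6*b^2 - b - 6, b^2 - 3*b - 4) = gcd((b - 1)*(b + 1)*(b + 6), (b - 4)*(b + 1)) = b + 1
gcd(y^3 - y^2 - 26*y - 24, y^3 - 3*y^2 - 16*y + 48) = y + 4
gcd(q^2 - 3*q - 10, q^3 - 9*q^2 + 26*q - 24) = 1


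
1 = 1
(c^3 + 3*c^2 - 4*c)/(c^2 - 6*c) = (c^2 + 3*c - 4)/(c - 6)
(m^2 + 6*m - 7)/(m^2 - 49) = (m - 1)/(m - 7)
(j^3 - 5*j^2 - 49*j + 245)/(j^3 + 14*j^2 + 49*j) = (j^2 - 12*j + 35)/(j*(j + 7))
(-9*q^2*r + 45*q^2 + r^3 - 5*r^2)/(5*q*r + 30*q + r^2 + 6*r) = (-9*q^2*r + 45*q^2 + r^3 - 5*r^2)/(5*q*r + 30*q + r^2 + 6*r)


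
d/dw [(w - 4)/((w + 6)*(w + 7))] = (-w^2 + 8*w + 94)/(w^4 + 26*w^3 + 253*w^2 + 1092*w + 1764)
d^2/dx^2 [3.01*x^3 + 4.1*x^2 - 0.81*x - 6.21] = 18.06*x + 8.2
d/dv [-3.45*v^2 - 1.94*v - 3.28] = -6.9*v - 1.94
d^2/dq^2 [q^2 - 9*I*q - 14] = 2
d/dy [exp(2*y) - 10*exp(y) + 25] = 2*(exp(y) - 5)*exp(y)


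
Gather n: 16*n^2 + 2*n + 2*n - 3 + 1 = 16*n^2 + 4*n - 2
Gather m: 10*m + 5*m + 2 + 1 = 15*m + 3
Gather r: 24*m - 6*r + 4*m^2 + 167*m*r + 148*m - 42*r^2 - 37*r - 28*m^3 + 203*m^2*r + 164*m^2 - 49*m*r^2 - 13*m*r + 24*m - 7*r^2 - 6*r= -28*m^3 + 168*m^2 + 196*m + r^2*(-49*m - 49) + r*(203*m^2 + 154*m - 49)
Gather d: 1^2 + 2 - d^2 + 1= 4 - d^2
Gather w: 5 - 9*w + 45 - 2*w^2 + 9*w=50 - 2*w^2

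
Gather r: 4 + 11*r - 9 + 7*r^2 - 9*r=7*r^2 + 2*r - 5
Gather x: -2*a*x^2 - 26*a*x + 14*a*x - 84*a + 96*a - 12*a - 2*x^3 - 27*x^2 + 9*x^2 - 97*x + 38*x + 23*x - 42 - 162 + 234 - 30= -2*x^3 + x^2*(-2*a - 18) + x*(-12*a - 36)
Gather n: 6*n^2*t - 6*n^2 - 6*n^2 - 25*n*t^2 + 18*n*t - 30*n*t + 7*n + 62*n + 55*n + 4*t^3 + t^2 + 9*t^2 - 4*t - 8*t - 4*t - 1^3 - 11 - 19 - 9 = n^2*(6*t - 12) + n*(-25*t^2 - 12*t + 124) + 4*t^3 + 10*t^2 - 16*t - 40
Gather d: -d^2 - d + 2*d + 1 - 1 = -d^2 + d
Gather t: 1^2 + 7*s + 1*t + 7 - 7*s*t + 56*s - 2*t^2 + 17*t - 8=63*s - 2*t^2 + t*(18 - 7*s)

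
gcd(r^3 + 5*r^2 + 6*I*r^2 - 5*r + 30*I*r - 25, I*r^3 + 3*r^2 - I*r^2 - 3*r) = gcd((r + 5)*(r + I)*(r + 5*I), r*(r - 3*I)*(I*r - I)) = 1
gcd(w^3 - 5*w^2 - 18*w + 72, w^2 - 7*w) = 1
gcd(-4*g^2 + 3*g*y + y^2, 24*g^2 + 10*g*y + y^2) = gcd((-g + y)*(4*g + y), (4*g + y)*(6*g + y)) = 4*g + y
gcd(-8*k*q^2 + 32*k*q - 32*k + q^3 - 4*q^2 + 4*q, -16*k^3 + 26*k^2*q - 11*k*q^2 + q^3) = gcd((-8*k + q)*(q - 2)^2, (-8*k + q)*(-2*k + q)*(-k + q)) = -8*k + q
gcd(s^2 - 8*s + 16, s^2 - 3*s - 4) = s - 4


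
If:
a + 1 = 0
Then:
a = -1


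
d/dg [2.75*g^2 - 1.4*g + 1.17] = 5.5*g - 1.4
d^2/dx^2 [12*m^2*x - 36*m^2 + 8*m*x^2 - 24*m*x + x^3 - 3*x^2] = 16*m + 6*x - 6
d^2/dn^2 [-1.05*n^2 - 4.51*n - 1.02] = -2.10000000000000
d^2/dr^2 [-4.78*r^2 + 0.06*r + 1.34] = -9.56000000000000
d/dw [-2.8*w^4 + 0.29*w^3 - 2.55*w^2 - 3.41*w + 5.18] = -11.2*w^3 + 0.87*w^2 - 5.1*w - 3.41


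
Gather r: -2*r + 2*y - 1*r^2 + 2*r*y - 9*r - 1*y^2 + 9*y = -r^2 + r*(2*y - 11) - y^2 + 11*y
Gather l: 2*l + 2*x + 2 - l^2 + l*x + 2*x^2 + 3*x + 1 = -l^2 + l*(x + 2) + 2*x^2 + 5*x + 3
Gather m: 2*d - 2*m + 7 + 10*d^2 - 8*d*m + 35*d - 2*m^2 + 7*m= 10*d^2 + 37*d - 2*m^2 + m*(5 - 8*d) + 7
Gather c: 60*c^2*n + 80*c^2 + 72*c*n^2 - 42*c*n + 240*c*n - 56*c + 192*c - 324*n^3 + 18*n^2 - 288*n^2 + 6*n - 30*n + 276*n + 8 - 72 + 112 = c^2*(60*n + 80) + c*(72*n^2 + 198*n + 136) - 324*n^3 - 270*n^2 + 252*n + 48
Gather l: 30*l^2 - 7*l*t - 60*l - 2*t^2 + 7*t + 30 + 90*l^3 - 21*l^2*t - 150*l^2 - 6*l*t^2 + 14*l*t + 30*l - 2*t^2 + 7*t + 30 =90*l^3 + l^2*(-21*t - 120) + l*(-6*t^2 + 7*t - 30) - 4*t^2 + 14*t + 60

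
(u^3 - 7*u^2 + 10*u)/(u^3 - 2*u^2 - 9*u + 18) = u*(u - 5)/(u^2 - 9)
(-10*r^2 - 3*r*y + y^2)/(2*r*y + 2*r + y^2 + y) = (-5*r + y)/(y + 1)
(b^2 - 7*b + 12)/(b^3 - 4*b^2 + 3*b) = (b - 4)/(b*(b - 1))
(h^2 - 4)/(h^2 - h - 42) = (4 - h^2)/(-h^2 + h + 42)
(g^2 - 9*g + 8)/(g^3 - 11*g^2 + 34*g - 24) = (g - 8)/(g^2 - 10*g + 24)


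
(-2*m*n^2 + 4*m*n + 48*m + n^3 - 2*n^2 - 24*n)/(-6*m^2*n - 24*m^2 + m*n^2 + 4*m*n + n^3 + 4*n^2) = (n - 6)/(3*m + n)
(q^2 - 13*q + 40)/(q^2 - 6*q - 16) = (q - 5)/(q + 2)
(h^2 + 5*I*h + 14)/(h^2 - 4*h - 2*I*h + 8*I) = (h + 7*I)/(h - 4)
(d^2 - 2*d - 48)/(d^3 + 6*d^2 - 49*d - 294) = (d - 8)/(d^2 - 49)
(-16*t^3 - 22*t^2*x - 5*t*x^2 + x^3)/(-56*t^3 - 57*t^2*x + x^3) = (2*t + x)/(7*t + x)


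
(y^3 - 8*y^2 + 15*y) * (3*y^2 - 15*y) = 3*y^5 - 39*y^4 + 165*y^3 - 225*y^2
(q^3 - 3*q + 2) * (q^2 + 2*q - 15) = q^5 + 2*q^4 - 18*q^3 - 4*q^2 + 49*q - 30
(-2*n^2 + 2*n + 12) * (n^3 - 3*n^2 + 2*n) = -2*n^5 + 8*n^4 + 2*n^3 - 32*n^2 + 24*n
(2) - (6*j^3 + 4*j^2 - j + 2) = -6*j^3 - 4*j^2 + j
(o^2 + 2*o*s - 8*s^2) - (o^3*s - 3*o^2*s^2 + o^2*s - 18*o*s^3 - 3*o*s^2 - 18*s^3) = -o^3*s + 3*o^2*s^2 - o^2*s + o^2 + 18*o*s^3 + 3*o*s^2 + 2*o*s + 18*s^3 - 8*s^2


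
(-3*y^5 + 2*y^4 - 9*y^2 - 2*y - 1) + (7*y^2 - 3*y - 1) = -3*y^5 + 2*y^4 - 2*y^2 - 5*y - 2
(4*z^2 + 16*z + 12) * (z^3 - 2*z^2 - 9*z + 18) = 4*z^5 + 8*z^4 - 56*z^3 - 96*z^2 + 180*z + 216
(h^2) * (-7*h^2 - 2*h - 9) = -7*h^4 - 2*h^3 - 9*h^2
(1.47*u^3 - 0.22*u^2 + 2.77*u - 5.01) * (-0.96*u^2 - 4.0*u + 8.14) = -1.4112*u^5 - 5.6688*u^4 + 10.1866*u^3 - 8.0612*u^2 + 42.5878*u - 40.7814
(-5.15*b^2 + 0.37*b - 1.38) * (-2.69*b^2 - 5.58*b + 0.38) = 13.8535*b^4 + 27.7417*b^3 - 0.309400000000001*b^2 + 7.841*b - 0.5244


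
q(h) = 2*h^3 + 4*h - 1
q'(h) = 6*h^2 + 4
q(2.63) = 45.90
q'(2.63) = 45.50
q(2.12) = 26.54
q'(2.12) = 30.97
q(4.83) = 243.68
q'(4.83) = 143.97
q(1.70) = 15.63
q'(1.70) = 21.34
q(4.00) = 143.00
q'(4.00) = 100.00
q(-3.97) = -142.02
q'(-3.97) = 98.57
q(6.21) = 502.81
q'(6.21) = 235.38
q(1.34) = 9.17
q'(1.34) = 14.77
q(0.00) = -1.00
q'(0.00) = 4.00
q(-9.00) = -1495.00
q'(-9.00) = 490.00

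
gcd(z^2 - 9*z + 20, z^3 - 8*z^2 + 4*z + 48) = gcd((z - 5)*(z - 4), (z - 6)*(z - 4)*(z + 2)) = z - 4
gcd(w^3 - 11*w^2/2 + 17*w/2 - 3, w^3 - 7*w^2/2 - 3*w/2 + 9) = w^2 - 5*w + 6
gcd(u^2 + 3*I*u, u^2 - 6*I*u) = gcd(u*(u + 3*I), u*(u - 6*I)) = u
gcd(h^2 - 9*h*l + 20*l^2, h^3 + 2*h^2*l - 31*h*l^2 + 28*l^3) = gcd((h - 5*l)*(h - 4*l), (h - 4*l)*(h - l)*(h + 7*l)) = h - 4*l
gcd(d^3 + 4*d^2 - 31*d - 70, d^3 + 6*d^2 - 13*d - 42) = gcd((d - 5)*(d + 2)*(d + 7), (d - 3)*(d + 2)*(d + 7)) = d^2 + 9*d + 14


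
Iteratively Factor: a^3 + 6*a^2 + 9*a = (a + 3)*(a^2 + 3*a) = a*(a + 3)*(a + 3)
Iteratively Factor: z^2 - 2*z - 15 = (z - 5)*(z + 3)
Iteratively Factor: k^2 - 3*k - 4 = (k + 1)*(k - 4)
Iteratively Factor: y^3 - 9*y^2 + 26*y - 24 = (y - 4)*(y^2 - 5*y + 6) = (y - 4)*(y - 2)*(y - 3)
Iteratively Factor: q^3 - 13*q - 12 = (q + 3)*(q^2 - 3*q - 4) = (q + 1)*(q + 3)*(q - 4)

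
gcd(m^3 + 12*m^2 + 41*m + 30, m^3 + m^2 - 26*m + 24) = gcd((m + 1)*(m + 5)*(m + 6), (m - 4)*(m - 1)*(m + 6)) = m + 6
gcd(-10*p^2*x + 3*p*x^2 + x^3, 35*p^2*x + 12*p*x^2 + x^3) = 5*p*x + x^2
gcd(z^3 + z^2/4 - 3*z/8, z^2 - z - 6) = 1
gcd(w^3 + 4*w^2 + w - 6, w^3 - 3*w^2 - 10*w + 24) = w + 3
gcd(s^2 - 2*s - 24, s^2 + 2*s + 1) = 1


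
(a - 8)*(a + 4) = a^2 - 4*a - 32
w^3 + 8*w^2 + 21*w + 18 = (w + 2)*(w + 3)^2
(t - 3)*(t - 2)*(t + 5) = t^3 - 19*t + 30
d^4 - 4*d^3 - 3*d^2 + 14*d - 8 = (d - 4)*(d - 1)^2*(d + 2)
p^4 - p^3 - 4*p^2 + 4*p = p*(p - 2)*(p - 1)*(p + 2)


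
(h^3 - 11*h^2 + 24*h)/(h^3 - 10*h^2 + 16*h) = (h - 3)/(h - 2)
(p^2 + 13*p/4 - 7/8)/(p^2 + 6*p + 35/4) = (4*p - 1)/(2*(2*p + 5))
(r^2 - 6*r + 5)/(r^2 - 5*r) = (r - 1)/r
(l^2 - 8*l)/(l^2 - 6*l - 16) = l/(l + 2)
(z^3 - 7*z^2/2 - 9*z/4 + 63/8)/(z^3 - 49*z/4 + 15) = (4*z^2 - 8*z - 21)/(2*(2*z^2 + 3*z - 20))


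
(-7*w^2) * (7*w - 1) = -49*w^3 + 7*w^2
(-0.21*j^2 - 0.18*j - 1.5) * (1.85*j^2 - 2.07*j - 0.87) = -0.3885*j^4 + 0.1017*j^3 - 2.2197*j^2 + 3.2616*j + 1.305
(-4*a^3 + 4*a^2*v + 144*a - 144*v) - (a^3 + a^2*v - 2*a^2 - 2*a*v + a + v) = -5*a^3 + 3*a^2*v + 2*a^2 + 2*a*v + 143*a - 145*v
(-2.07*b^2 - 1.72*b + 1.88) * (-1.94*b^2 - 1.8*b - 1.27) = 4.0158*b^4 + 7.0628*b^3 + 2.0777*b^2 - 1.1996*b - 2.3876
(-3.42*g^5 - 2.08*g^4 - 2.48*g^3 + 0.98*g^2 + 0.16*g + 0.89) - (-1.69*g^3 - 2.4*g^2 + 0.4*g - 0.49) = -3.42*g^5 - 2.08*g^4 - 0.79*g^3 + 3.38*g^2 - 0.24*g + 1.38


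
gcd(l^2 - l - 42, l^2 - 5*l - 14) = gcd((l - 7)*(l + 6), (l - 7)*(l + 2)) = l - 7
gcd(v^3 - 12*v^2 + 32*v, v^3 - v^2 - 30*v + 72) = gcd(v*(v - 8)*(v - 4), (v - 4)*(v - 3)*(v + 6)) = v - 4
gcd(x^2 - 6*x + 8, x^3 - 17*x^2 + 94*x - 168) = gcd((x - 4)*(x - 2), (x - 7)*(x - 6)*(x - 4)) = x - 4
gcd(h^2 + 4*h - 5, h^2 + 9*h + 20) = h + 5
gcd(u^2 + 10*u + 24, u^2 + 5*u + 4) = u + 4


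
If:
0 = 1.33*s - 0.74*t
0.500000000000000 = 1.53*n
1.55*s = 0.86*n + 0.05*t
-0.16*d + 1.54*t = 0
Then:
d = 3.33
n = 0.33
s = 0.19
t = 0.35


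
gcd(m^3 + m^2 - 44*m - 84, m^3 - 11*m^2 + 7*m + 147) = m - 7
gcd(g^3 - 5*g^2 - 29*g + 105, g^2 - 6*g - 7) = g - 7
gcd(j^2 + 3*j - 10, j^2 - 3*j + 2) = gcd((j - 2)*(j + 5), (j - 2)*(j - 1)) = j - 2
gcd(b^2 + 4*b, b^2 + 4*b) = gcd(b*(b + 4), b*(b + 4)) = b^2 + 4*b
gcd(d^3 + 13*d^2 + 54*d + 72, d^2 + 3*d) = d + 3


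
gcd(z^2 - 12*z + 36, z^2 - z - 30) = z - 6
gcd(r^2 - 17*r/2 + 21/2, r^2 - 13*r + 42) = r - 7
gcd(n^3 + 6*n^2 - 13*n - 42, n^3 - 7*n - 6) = n^2 - n - 6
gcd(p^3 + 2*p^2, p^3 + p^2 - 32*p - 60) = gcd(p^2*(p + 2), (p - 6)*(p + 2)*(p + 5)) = p + 2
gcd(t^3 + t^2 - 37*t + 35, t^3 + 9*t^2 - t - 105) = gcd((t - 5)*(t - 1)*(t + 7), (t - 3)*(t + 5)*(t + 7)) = t + 7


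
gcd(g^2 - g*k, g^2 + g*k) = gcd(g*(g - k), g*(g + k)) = g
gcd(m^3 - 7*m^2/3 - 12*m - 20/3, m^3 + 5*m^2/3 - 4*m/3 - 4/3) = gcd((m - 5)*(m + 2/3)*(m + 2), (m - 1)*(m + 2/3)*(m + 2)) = m^2 + 8*m/3 + 4/3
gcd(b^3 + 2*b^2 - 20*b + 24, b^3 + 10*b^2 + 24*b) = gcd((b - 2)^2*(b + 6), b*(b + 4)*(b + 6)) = b + 6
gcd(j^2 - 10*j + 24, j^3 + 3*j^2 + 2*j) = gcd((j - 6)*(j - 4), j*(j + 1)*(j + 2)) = 1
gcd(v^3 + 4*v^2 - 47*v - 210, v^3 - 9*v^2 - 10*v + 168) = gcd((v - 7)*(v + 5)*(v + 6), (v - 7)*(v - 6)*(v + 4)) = v - 7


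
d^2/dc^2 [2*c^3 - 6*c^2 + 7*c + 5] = 12*c - 12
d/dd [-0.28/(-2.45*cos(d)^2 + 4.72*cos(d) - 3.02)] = (1.372*cos(d) - 1.3216)*sin(d)/(2.45*cos(d)^2 - 4.72*cos(d) + 3.02)^2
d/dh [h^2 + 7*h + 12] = 2*h + 7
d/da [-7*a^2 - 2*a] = -14*a - 2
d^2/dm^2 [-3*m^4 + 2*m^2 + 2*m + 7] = 4 - 36*m^2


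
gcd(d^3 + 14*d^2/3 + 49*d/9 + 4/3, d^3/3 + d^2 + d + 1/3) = 1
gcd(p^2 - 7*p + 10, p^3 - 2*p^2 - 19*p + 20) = p - 5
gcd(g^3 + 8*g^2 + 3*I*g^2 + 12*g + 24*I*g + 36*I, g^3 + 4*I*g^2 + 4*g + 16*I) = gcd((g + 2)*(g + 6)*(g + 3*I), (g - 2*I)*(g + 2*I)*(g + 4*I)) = 1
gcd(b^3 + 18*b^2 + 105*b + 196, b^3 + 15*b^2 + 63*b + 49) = b^2 + 14*b + 49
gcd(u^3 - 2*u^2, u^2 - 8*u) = u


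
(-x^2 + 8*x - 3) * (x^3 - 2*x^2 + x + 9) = -x^5 + 10*x^4 - 20*x^3 + 5*x^2 + 69*x - 27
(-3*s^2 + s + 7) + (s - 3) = -3*s^2 + 2*s + 4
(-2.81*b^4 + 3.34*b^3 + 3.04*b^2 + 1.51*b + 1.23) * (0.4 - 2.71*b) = 7.6151*b^5 - 10.1754*b^4 - 6.9024*b^3 - 2.8761*b^2 - 2.7293*b + 0.492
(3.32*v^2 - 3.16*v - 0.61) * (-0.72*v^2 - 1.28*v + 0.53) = -2.3904*v^4 - 1.9744*v^3 + 6.2436*v^2 - 0.894*v - 0.3233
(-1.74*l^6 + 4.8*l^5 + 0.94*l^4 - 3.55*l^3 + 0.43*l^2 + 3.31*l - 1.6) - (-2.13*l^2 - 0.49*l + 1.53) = -1.74*l^6 + 4.8*l^5 + 0.94*l^4 - 3.55*l^3 + 2.56*l^2 + 3.8*l - 3.13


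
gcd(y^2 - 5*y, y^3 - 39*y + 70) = y - 5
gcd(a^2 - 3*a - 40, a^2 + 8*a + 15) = a + 5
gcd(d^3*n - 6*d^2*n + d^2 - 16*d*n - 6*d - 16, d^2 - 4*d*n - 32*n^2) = 1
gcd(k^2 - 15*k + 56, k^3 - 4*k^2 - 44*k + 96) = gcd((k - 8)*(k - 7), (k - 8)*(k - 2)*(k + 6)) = k - 8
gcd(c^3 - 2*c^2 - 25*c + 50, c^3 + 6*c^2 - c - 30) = c^2 + 3*c - 10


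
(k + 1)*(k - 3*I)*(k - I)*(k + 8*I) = k^4 + k^3 + 4*I*k^3 + 29*k^2 + 4*I*k^2 + 29*k - 24*I*k - 24*I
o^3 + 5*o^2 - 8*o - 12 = (o - 2)*(o + 1)*(o + 6)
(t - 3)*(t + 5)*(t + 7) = t^3 + 9*t^2 - t - 105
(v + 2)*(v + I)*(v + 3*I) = v^3 + 2*v^2 + 4*I*v^2 - 3*v + 8*I*v - 6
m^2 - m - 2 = (m - 2)*(m + 1)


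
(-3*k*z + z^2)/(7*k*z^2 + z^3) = (-3*k + z)/(z*(7*k + z))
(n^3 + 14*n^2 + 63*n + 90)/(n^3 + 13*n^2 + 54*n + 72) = (n + 5)/(n + 4)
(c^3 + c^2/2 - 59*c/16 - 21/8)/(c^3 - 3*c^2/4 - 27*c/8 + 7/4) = (4*c + 3)/(2*(2*c - 1))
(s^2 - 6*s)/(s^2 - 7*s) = (s - 6)/(s - 7)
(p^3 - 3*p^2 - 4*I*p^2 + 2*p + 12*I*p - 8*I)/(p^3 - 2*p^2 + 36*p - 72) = (p^2 - p*(1 + 4*I) + 4*I)/(p^2 + 36)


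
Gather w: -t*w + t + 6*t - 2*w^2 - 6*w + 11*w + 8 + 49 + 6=7*t - 2*w^2 + w*(5 - t) + 63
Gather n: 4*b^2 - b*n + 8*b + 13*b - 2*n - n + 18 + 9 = 4*b^2 + 21*b + n*(-b - 3) + 27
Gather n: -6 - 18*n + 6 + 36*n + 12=18*n + 12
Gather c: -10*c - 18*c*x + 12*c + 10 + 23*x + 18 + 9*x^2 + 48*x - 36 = c*(2 - 18*x) + 9*x^2 + 71*x - 8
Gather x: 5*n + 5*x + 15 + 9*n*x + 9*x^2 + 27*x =5*n + 9*x^2 + x*(9*n + 32) + 15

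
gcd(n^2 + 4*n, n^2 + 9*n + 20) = n + 4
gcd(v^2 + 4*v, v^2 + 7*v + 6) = 1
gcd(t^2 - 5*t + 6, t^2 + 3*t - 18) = t - 3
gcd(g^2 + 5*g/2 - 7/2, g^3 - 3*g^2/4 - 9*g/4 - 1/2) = 1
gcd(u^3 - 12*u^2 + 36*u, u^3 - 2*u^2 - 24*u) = u^2 - 6*u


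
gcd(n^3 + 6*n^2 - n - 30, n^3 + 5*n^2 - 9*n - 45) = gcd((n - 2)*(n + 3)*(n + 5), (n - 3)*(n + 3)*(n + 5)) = n^2 + 8*n + 15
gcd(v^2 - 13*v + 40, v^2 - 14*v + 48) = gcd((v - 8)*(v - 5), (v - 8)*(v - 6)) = v - 8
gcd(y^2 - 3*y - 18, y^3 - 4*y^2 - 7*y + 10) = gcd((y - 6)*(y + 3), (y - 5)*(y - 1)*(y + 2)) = 1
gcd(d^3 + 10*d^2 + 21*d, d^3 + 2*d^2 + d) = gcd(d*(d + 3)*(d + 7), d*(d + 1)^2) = d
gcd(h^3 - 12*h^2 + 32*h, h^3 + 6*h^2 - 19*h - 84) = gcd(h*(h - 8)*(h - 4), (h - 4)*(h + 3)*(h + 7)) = h - 4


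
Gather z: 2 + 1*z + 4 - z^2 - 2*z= -z^2 - z + 6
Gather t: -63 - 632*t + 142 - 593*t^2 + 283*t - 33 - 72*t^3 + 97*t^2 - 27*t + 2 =-72*t^3 - 496*t^2 - 376*t + 48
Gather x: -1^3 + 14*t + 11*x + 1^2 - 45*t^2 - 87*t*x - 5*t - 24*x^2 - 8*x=-45*t^2 + 9*t - 24*x^2 + x*(3 - 87*t)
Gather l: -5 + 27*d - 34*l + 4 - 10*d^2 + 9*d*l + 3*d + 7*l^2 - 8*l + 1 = -10*d^2 + 30*d + 7*l^2 + l*(9*d - 42)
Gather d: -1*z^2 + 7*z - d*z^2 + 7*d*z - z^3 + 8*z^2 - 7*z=d*(-z^2 + 7*z) - z^3 + 7*z^2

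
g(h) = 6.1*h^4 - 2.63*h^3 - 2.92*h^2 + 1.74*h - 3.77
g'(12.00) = 40958.70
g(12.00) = 121541.59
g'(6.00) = 4953.06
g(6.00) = 7239.07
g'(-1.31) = -59.00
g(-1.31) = 12.82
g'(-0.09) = 2.18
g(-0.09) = -3.95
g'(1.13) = 20.27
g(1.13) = 0.62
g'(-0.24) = 2.35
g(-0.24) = -4.30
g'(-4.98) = -3178.40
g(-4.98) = 3991.83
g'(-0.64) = -4.15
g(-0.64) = -4.37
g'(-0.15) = 2.36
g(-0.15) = -4.08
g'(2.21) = 213.67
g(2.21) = 102.94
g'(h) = 24.4*h^3 - 7.89*h^2 - 5.84*h + 1.74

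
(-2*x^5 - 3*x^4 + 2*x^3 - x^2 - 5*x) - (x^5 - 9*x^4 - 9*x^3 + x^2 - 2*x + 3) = -3*x^5 + 6*x^4 + 11*x^3 - 2*x^2 - 3*x - 3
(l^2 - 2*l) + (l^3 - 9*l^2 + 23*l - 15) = l^3 - 8*l^2 + 21*l - 15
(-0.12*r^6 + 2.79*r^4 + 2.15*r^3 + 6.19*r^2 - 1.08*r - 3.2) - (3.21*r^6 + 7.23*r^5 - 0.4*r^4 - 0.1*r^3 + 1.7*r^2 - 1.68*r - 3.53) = -3.33*r^6 - 7.23*r^5 + 3.19*r^4 + 2.25*r^3 + 4.49*r^2 + 0.6*r + 0.33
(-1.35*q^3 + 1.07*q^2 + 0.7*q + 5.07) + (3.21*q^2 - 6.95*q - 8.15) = -1.35*q^3 + 4.28*q^2 - 6.25*q - 3.08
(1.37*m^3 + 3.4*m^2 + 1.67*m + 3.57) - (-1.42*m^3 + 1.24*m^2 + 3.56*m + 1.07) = 2.79*m^3 + 2.16*m^2 - 1.89*m + 2.5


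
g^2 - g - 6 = (g - 3)*(g + 2)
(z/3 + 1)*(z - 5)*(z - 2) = z^3/3 - 4*z^2/3 - 11*z/3 + 10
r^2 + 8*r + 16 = (r + 4)^2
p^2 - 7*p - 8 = (p - 8)*(p + 1)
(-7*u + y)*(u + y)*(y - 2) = -7*u^2*y + 14*u^2 - 6*u*y^2 + 12*u*y + y^3 - 2*y^2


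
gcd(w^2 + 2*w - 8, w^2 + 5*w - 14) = w - 2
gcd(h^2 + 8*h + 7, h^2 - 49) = h + 7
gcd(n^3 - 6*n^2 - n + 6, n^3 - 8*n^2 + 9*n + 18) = n^2 - 5*n - 6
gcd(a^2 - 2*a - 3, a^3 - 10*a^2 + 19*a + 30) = a + 1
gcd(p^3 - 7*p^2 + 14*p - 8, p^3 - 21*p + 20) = p^2 - 5*p + 4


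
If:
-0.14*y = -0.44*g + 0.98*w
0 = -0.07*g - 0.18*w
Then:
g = 0.170500676589986*y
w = -0.0663058186738836*y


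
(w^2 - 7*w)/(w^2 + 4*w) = (w - 7)/(w + 4)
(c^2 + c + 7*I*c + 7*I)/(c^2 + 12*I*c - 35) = (c + 1)/(c + 5*I)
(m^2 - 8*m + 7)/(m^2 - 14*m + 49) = (m - 1)/(m - 7)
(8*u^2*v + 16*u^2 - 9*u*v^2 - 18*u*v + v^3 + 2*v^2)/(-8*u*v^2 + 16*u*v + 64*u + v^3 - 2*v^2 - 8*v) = (-u + v)/(v - 4)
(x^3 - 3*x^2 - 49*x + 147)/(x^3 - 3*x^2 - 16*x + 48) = (x^2 - 49)/(x^2 - 16)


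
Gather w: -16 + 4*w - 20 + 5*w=9*w - 36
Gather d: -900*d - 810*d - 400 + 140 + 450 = 190 - 1710*d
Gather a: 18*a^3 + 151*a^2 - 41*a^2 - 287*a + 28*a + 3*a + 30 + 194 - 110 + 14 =18*a^3 + 110*a^2 - 256*a + 128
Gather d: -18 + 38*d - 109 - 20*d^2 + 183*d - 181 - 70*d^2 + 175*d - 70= -90*d^2 + 396*d - 378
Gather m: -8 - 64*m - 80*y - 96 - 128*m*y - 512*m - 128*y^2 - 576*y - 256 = m*(-128*y - 576) - 128*y^2 - 656*y - 360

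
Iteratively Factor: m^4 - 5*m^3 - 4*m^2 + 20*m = (m - 2)*(m^3 - 3*m^2 - 10*m) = m*(m - 2)*(m^2 - 3*m - 10) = m*(m - 5)*(m - 2)*(m + 2)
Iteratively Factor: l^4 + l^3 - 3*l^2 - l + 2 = (l - 1)*(l^3 + 2*l^2 - l - 2) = (l - 1)*(l + 1)*(l^2 + l - 2) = (l - 1)*(l + 1)*(l + 2)*(l - 1)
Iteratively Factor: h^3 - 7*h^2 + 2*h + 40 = (h - 4)*(h^2 - 3*h - 10) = (h - 5)*(h - 4)*(h + 2)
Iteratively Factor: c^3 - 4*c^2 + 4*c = (c)*(c^2 - 4*c + 4) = c*(c - 2)*(c - 2)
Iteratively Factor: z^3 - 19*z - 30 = (z - 5)*(z^2 + 5*z + 6) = (z - 5)*(z + 3)*(z + 2)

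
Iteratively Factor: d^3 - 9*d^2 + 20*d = (d - 4)*(d^2 - 5*d) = (d - 5)*(d - 4)*(d)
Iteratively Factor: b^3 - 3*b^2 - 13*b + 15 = (b - 5)*(b^2 + 2*b - 3) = (b - 5)*(b + 3)*(b - 1)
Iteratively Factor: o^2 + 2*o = (o)*(o + 2)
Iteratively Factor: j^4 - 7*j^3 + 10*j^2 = (j - 2)*(j^3 - 5*j^2) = j*(j - 2)*(j^2 - 5*j) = j*(j - 5)*(j - 2)*(j)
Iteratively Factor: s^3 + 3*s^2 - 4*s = (s + 4)*(s^2 - s) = s*(s + 4)*(s - 1)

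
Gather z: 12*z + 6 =12*z + 6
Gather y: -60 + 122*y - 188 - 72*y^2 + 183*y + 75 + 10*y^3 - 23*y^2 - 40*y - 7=10*y^3 - 95*y^2 + 265*y - 180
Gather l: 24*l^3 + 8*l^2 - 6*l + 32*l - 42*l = 24*l^3 + 8*l^2 - 16*l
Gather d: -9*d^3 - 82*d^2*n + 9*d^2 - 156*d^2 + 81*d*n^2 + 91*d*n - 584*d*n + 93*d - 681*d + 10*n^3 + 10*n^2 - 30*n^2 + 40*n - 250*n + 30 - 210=-9*d^3 + d^2*(-82*n - 147) + d*(81*n^2 - 493*n - 588) + 10*n^3 - 20*n^2 - 210*n - 180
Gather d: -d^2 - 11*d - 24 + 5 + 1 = -d^2 - 11*d - 18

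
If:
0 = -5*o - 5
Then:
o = -1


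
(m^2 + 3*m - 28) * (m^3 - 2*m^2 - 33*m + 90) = m^5 + m^4 - 67*m^3 + 47*m^2 + 1194*m - 2520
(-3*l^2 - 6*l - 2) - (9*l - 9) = -3*l^2 - 15*l + 7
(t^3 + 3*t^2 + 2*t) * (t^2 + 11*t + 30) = t^5 + 14*t^4 + 65*t^3 + 112*t^2 + 60*t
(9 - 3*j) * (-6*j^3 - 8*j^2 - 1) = 18*j^4 - 30*j^3 - 72*j^2 + 3*j - 9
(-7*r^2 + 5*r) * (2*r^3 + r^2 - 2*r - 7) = -14*r^5 + 3*r^4 + 19*r^3 + 39*r^2 - 35*r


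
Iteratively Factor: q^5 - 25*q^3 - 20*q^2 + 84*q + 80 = (q + 4)*(q^4 - 4*q^3 - 9*q^2 + 16*q + 20) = (q + 2)*(q + 4)*(q^3 - 6*q^2 + 3*q + 10) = (q - 5)*(q + 2)*(q + 4)*(q^2 - q - 2) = (q - 5)*(q - 2)*(q + 2)*(q + 4)*(q + 1)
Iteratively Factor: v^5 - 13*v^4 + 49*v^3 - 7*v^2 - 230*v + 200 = (v - 5)*(v^4 - 8*v^3 + 9*v^2 + 38*v - 40) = (v - 5)*(v - 4)*(v^3 - 4*v^2 - 7*v + 10) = (v - 5)^2*(v - 4)*(v^2 + v - 2) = (v - 5)^2*(v - 4)*(v - 1)*(v + 2)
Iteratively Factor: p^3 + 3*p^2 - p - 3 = (p - 1)*(p^2 + 4*p + 3) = (p - 1)*(p + 1)*(p + 3)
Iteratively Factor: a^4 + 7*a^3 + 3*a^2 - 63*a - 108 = (a + 3)*(a^3 + 4*a^2 - 9*a - 36) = (a - 3)*(a + 3)*(a^2 + 7*a + 12) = (a - 3)*(a + 3)*(a + 4)*(a + 3)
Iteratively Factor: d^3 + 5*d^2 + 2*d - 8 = (d + 2)*(d^2 + 3*d - 4) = (d - 1)*(d + 2)*(d + 4)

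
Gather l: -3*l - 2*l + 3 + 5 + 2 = 10 - 5*l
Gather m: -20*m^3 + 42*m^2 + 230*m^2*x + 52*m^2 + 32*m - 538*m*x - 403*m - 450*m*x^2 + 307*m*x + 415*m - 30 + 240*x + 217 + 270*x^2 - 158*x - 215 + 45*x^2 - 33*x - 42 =-20*m^3 + m^2*(230*x + 94) + m*(-450*x^2 - 231*x + 44) + 315*x^2 + 49*x - 70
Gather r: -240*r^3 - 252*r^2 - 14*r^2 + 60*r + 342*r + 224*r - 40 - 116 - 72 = -240*r^3 - 266*r^2 + 626*r - 228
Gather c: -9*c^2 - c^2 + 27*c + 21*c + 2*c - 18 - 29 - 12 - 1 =-10*c^2 + 50*c - 60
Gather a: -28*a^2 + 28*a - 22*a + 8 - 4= -28*a^2 + 6*a + 4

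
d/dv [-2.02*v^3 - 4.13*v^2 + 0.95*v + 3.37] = -6.06*v^2 - 8.26*v + 0.95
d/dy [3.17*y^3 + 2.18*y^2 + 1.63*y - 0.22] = 9.51*y^2 + 4.36*y + 1.63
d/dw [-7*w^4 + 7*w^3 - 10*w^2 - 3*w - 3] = -28*w^3 + 21*w^2 - 20*w - 3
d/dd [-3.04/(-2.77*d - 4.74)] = -8.4208/(2.77*d + 4.74)^2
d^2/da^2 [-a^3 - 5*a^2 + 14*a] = -6*a - 10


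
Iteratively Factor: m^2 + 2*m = (m + 2)*(m)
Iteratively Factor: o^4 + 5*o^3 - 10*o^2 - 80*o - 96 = (o - 4)*(o^3 + 9*o^2 + 26*o + 24) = (o - 4)*(o + 2)*(o^2 + 7*o + 12) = (o - 4)*(o + 2)*(o + 4)*(o + 3)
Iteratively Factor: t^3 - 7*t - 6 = (t - 3)*(t^2 + 3*t + 2) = (t - 3)*(t + 1)*(t + 2)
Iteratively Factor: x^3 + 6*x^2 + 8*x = (x)*(x^2 + 6*x + 8) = x*(x + 4)*(x + 2)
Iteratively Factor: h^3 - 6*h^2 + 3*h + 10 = (h - 5)*(h^2 - h - 2) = (h - 5)*(h + 1)*(h - 2)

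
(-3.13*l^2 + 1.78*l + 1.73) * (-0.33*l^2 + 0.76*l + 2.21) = 1.0329*l^4 - 2.9662*l^3 - 6.1354*l^2 + 5.2486*l + 3.8233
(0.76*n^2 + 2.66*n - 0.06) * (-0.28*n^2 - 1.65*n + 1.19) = -0.2128*n^4 - 1.9988*n^3 - 3.4678*n^2 + 3.2644*n - 0.0714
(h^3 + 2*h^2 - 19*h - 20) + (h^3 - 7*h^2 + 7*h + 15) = 2*h^3 - 5*h^2 - 12*h - 5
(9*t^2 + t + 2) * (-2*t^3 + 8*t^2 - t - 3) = -18*t^5 + 70*t^4 - 5*t^3 - 12*t^2 - 5*t - 6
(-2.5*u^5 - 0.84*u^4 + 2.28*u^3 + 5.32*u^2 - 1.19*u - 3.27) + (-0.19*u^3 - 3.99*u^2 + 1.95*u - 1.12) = -2.5*u^5 - 0.84*u^4 + 2.09*u^3 + 1.33*u^2 + 0.76*u - 4.39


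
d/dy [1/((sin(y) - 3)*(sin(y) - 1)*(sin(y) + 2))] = (-3*sin(y)^2 + 4*sin(y) + 5)*cos(y)/((sin(y) - 3)^2*(sin(y) - 1)^2*(sin(y) + 2)^2)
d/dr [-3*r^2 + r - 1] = 1 - 6*r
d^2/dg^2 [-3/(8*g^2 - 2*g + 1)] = 24*(16*g^2 - 4*g - (8*g - 1)^2 + 2)/(8*g^2 - 2*g + 1)^3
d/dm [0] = 0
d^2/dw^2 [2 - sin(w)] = sin(w)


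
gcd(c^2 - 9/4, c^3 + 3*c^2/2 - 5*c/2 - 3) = c - 3/2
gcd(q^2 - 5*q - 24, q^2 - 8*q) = q - 8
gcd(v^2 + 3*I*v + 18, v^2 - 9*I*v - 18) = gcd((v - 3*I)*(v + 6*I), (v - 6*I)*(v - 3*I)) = v - 3*I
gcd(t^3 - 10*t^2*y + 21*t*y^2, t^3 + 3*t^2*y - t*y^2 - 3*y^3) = 1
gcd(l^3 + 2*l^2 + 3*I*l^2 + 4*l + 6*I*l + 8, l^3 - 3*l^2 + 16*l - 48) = l + 4*I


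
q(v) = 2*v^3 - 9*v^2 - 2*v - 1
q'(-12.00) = 1078.00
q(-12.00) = -4729.00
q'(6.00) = 106.00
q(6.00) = 95.00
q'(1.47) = -15.49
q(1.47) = -17.04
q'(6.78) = 151.77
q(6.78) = 195.06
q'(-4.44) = 196.20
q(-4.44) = -344.60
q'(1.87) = -14.68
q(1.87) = -23.13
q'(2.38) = -10.85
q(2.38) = -29.78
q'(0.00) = -2.00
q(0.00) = -1.00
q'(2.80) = -5.36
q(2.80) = -33.26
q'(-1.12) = 25.69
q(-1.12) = -12.86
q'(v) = 6*v^2 - 18*v - 2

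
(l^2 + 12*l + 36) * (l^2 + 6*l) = l^4 + 18*l^3 + 108*l^2 + 216*l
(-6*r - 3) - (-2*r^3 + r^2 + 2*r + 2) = 2*r^3 - r^2 - 8*r - 5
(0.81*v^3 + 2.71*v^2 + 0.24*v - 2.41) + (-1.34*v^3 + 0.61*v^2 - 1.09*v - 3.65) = -0.53*v^3 + 3.32*v^2 - 0.85*v - 6.06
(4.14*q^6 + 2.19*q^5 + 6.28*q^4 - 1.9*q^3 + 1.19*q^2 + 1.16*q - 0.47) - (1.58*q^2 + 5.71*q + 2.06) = 4.14*q^6 + 2.19*q^5 + 6.28*q^4 - 1.9*q^3 - 0.39*q^2 - 4.55*q - 2.53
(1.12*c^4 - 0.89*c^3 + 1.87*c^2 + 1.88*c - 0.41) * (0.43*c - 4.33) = 0.4816*c^5 - 5.2323*c^4 + 4.6578*c^3 - 7.2887*c^2 - 8.3167*c + 1.7753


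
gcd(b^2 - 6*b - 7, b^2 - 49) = b - 7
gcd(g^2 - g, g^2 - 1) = g - 1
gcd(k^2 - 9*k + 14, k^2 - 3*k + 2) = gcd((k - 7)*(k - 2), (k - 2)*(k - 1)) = k - 2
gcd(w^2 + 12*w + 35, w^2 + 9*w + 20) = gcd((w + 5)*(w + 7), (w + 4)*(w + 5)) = w + 5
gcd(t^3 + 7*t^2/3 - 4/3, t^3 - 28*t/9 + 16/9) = t^2 + 4*t/3 - 4/3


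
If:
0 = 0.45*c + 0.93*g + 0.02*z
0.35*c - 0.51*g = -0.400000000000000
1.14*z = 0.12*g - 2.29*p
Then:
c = -0.0183783783783784*z - 0.67027027027027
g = 0.324324324324324 - 0.0126126126126126*z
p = 0.0169951610999646 - 0.498477516818128*z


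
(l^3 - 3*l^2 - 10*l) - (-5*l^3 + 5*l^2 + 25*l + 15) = 6*l^3 - 8*l^2 - 35*l - 15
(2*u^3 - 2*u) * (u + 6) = 2*u^4 + 12*u^3 - 2*u^2 - 12*u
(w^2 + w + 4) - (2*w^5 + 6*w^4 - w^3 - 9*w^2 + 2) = -2*w^5 - 6*w^4 + w^3 + 10*w^2 + w + 2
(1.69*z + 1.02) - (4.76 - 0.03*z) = 1.72*z - 3.74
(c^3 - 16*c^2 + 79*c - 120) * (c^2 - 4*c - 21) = c^5 - 20*c^4 + 122*c^3 - 100*c^2 - 1179*c + 2520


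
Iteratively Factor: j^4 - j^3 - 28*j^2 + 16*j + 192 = (j + 4)*(j^3 - 5*j^2 - 8*j + 48) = (j - 4)*(j + 4)*(j^2 - j - 12) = (j - 4)*(j + 3)*(j + 4)*(j - 4)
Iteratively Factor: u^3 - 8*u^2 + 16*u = (u - 4)*(u^2 - 4*u) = u*(u - 4)*(u - 4)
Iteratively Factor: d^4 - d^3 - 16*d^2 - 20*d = (d)*(d^3 - d^2 - 16*d - 20) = d*(d + 2)*(d^2 - 3*d - 10) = d*(d + 2)^2*(d - 5)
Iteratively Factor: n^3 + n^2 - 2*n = (n)*(n^2 + n - 2) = n*(n + 2)*(n - 1)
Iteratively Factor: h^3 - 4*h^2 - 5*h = (h + 1)*(h^2 - 5*h) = (h - 5)*(h + 1)*(h)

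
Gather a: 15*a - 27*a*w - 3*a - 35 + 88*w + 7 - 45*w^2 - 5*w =a*(12 - 27*w) - 45*w^2 + 83*w - 28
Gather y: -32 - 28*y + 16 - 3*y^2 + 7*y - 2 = -3*y^2 - 21*y - 18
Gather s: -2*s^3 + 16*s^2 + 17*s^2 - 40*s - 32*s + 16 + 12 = -2*s^3 + 33*s^2 - 72*s + 28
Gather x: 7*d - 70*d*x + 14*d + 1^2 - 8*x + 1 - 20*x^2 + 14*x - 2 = 21*d - 20*x^2 + x*(6 - 70*d)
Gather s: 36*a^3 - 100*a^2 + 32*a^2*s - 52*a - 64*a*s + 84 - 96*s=36*a^3 - 100*a^2 - 52*a + s*(32*a^2 - 64*a - 96) + 84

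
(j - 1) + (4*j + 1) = 5*j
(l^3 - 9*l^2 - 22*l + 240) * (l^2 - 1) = l^5 - 9*l^4 - 23*l^3 + 249*l^2 + 22*l - 240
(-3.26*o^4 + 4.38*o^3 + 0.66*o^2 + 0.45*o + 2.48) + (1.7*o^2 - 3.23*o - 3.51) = -3.26*o^4 + 4.38*o^3 + 2.36*o^2 - 2.78*o - 1.03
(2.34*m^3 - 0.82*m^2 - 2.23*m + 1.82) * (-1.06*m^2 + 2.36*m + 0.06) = -2.4804*m^5 + 6.3916*m^4 + 0.569*m^3 - 7.2412*m^2 + 4.1614*m + 0.1092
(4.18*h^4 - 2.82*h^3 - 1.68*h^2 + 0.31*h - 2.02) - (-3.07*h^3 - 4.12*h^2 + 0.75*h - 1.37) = 4.18*h^4 + 0.25*h^3 + 2.44*h^2 - 0.44*h - 0.65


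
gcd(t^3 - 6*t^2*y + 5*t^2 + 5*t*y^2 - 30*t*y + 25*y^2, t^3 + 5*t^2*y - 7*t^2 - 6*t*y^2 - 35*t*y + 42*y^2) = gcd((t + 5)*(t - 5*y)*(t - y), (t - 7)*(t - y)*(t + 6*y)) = -t + y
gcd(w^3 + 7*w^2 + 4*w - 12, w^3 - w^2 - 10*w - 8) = w + 2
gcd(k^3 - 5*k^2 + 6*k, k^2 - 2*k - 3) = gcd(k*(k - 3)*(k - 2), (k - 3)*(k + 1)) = k - 3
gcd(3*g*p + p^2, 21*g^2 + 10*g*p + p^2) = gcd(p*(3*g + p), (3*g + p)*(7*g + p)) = 3*g + p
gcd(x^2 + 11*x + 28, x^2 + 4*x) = x + 4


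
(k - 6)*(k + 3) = k^2 - 3*k - 18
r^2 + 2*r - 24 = (r - 4)*(r + 6)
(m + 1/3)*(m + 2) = m^2 + 7*m/3 + 2/3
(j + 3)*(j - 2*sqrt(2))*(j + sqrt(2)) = j^3 - sqrt(2)*j^2 + 3*j^2 - 3*sqrt(2)*j - 4*j - 12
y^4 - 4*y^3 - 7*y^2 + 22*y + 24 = (y - 4)*(y - 3)*(y + 1)*(y + 2)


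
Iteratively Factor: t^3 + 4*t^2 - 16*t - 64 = (t + 4)*(t^2 - 16) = (t - 4)*(t + 4)*(t + 4)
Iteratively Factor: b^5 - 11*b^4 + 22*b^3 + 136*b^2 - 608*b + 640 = (b - 5)*(b^4 - 6*b^3 - 8*b^2 + 96*b - 128) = (b - 5)*(b - 4)*(b^3 - 2*b^2 - 16*b + 32) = (b - 5)*(b - 4)^2*(b^2 + 2*b - 8) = (b - 5)*(b - 4)^2*(b - 2)*(b + 4)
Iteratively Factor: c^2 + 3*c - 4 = (c + 4)*(c - 1)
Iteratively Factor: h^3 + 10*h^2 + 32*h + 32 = (h + 2)*(h^2 + 8*h + 16) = (h + 2)*(h + 4)*(h + 4)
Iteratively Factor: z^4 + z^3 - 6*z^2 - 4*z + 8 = (z + 2)*(z^3 - z^2 - 4*z + 4) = (z + 2)^2*(z^2 - 3*z + 2) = (z - 1)*(z + 2)^2*(z - 2)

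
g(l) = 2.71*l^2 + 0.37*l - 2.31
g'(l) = 5.42*l + 0.37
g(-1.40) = 2.48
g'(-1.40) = -7.22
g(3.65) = 35.14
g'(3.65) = 20.15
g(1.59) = 5.13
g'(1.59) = 8.99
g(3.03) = 23.69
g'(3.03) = 16.79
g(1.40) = 3.52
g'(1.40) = 7.96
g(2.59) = 16.83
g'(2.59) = 14.41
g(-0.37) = -2.08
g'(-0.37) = -1.64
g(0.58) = -1.18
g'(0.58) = 3.51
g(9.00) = 220.53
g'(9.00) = 49.15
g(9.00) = 220.53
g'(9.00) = 49.15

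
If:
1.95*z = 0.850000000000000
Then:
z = 0.44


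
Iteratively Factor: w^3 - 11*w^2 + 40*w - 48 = (w - 4)*(w^2 - 7*w + 12) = (w - 4)^2*(w - 3)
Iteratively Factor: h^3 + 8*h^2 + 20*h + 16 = (h + 2)*(h^2 + 6*h + 8) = (h + 2)^2*(h + 4)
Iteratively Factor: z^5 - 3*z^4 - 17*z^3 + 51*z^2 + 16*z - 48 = (z - 3)*(z^4 - 17*z^2 + 16) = (z - 3)*(z + 1)*(z^3 - z^2 - 16*z + 16) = (z - 3)*(z + 1)*(z + 4)*(z^2 - 5*z + 4) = (z - 4)*(z - 3)*(z + 1)*(z + 4)*(z - 1)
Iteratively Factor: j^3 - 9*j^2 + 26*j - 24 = (j - 2)*(j^2 - 7*j + 12) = (j - 3)*(j - 2)*(j - 4)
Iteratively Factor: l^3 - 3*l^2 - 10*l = (l + 2)*(l^2 - 5*l) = l*(l + 2)*(l - 5)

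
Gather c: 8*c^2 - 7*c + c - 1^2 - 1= 8*c^2 - 6*c - 2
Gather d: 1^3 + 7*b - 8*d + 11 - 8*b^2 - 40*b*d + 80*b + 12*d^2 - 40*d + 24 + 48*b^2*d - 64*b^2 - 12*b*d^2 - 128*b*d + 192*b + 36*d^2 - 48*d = -72*b^2 + 279*b + d^2*(48 - 12*b) + d*(48*b^2 - 168*b - 96) + 36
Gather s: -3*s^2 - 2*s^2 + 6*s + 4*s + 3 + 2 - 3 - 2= -5*s^2 + 10*s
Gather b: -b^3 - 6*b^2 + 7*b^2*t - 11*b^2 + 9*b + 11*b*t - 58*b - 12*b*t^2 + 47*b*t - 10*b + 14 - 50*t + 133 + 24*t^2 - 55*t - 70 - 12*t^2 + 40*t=-b^3 + b^2*(7*t - 17) + b*(-12*t^2 + 58*t - 59) + 12*t^2 - 65*t + 77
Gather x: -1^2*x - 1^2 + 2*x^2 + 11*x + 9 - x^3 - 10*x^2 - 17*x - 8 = -x^3 - 8*x^2 - 7*x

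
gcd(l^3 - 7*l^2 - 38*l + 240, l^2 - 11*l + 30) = l - 5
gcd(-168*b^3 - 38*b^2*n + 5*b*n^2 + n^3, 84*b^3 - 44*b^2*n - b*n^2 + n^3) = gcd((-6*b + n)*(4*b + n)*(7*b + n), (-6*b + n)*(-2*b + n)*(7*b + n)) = 42*b^2 - b*n - n^2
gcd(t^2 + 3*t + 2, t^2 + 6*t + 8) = t + 2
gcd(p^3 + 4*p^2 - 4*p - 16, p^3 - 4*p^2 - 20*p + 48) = p^2 + 2*p - 8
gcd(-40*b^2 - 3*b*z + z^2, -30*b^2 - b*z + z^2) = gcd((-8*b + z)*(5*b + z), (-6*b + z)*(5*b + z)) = 5*b + z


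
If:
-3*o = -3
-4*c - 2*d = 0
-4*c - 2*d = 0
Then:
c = -d/2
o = 1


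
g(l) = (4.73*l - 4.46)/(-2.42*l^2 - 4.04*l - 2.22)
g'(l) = (4.73*l - 4.46)*(4.84*l + 4.04)/(-2.42*l^2 - 4.04*l - 2.22)^2 + 4.73/(-2.42*l^2 - 4.04*l - 2.22)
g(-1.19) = 12.02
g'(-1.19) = 18.99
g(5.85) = -0.21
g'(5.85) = 0.02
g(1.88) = -0.24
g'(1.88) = -0.08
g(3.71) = -0.26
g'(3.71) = 0.02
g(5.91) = -0.21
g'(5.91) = 0.02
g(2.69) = -0.27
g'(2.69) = -0.00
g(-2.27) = 2.75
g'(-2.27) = 2.61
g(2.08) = -0.25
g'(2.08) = -0.05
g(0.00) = 2.01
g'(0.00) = -5.79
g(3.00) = -0.27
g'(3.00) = 0.01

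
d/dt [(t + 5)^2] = 2*t + 10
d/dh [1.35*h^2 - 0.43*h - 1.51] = 2.7*h - 0.43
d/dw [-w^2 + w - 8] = 1 - 2*w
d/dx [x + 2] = 1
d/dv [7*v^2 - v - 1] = 14*v - 1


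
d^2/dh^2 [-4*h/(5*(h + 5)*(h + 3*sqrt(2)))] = 8*(-h*(h + 5)^2 - h*(h + 5)*(h + 3*sqrt(2)) - h*(h + 3*sqrt(2))^2 + (h + 5)^2*(h + 3*sqrt(2)) + (h + 5)*(h + 3*sqrt(2))^2)/(5*(h + 5)^3*(h + 3*sqrt(2))^3)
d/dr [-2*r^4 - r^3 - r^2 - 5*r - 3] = -8*r^3 - 3*r^2 - 2*r - 5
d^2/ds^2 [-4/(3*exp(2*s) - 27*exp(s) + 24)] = 4*(-2*(2*exp(s) - 9)^2*exp(s) + (4*exp(s) - 9)*(exp(2*s) - 9*exp(s) + 8))*exp(s)/(3*(exp(2*s) - 9*exp(s) + 8)^3)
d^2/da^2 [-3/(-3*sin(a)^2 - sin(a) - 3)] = 3*(-36*sin(a)^4 - 9*sin(a)^3 + 89*sin(a)^2 + 21*sin(a) - 16)/(3*sin(a)^2 + sin(a) + 3)^3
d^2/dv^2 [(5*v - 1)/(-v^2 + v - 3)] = 2*(-(2*v - 1)^2*(5*v - 1) + 3*(5*v - 2)*(v^2 - v + 3))/(v^2 - v + 3)^3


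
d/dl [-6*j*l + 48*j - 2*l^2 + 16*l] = -6*j - 4*l + 16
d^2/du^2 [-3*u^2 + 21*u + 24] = -6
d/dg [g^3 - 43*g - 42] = 3*g^2 - 43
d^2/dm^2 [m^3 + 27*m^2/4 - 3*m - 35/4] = 6*m + 27/2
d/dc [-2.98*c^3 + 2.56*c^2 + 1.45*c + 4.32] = -8.94*c^2 + 5.12*c + 1.45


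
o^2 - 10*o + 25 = (o - 5)^2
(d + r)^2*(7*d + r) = 7*d^3 + 15*d^2*r + 9*d*r^2 + r^3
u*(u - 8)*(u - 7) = u^3 - 15*u^2 + 56*u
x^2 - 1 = (x - 1)*(x + 1)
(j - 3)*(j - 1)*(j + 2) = j^3 - 2*j^2 - 5*j + 6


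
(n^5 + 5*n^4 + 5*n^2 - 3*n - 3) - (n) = n^5 + 5*n^4 + 5*n^2 - 4*n - 3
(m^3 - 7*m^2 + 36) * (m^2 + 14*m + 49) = m^5 + 7*m^4 - 49*m^3 - 307*m^2 + 504*m + 1764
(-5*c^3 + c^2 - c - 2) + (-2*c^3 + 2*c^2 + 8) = -7*c^3 + 3*c^2 - c + 6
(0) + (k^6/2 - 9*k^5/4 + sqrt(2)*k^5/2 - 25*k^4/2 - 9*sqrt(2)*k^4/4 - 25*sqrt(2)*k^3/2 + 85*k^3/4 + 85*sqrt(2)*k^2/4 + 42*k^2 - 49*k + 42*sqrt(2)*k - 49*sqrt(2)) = k^6/2 - 9*k^5/4 + sqrt(2)*k^5/2 - 25*k^4/2 - 9*sqrt(2)*k^4/4 - 25*sqrt(2)*k^3/2 + 85*k^3/4 + 85*sqrt(2)*k^2/4 + 42*k^2 - 49*k + 42*sqrt(2)*k - 49*sqrt(2)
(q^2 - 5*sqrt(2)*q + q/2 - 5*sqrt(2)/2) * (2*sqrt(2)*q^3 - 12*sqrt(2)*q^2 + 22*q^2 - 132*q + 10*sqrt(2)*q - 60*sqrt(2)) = 2*sqrt(2)*q^5 - 11*sqrt(2)*q^4 + 2*q^4 - 106*sqrt(2)*q^3 - 11*q^3 - 106*q^2 + 550*sqrt(2)*q^2 + 300*sqrt(2)*q + 550*q + 300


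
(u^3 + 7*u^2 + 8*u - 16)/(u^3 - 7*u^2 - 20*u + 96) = (u^2 + 3*u - 4)/(u^2 - 11*u + 24)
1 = 1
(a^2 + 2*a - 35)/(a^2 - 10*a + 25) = (a + 7)/(a - 5)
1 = 1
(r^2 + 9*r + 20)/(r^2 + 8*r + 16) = (r + 5)/(r + 4)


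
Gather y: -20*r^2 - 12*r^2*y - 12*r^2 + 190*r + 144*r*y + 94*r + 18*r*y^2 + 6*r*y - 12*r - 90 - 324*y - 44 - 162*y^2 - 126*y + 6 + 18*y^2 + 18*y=-32*r^2 + 272*r + y^2*(18*r - 144) + y*(-12*r^2 + 150*r - 432) - 128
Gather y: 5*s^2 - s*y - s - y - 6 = 5*s^2 - s + y*(-s - 1) - 6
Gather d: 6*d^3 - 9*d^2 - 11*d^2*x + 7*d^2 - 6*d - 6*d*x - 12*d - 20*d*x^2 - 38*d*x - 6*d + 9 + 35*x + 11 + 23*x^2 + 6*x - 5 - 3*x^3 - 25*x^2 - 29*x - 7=6*d^3 + d^2*(-11*x - 2) + d*(-20*x^2 - 44*x - 24) - 3*x^3 - 2*x^2 + 12*x + 8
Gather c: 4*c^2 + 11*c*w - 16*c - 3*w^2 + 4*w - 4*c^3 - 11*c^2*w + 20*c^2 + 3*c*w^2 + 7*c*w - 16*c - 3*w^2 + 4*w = -4*c^3 + c^2*(24 - 11*w) + c*(3*w^2 + 18*w - 32) - 6*w^2 + 8*w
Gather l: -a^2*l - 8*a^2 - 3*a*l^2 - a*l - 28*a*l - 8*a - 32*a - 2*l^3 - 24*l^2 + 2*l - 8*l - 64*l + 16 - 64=-8*a^2 - 40*a - 2*l^3 + l^2*(-3*a - 24) + l*(-a^2 - 29*a - 70) - 48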